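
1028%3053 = 1028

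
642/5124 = 107/854 = 0.13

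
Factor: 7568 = 2^4*11^1*43^1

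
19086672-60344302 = - 41257630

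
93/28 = 93/28 = 3.32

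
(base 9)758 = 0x26c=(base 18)1g8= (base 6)2512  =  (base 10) 620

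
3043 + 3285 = 6328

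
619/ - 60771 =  - 619/60771 = - 0.01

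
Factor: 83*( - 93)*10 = -2^1*3^1*5^1*31^1*83^1=- 77190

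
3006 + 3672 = 6678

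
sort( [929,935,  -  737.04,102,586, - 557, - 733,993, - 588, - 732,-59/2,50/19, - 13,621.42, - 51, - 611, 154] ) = [ - 737.04,  -  733, - 732, - 611, - 588, - 557 ,-51,-59/2,  -  13,  50/19, 102,  154,586,621.42,929, 935,993 ] 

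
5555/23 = 241+ 12/23 = 241.52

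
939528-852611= 86917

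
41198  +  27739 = 68937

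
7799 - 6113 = 1686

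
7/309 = 7/309 = 0.02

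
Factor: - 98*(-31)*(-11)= - 2^1*7^2*11^1*31^1 = -33418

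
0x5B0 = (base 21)367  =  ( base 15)671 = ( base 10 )1456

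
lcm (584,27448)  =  27448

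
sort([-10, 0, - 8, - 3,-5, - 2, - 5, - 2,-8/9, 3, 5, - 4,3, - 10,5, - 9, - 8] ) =[ - 10,-10, - 9,-8, - 8, - 5, - 5,-4, - 3, - 2,-2,-8/9  ,  0  ,  3,  3,5,5 ]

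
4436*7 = 31052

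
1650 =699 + 951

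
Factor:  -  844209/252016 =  - 2^(  -  4 )*3^3*19^( - 1 )*829^(  -  1)* 31267^1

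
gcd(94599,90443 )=1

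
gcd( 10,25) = 5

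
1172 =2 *586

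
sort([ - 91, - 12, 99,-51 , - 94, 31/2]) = [-94, - 91, - 51,-12 , 31/2, 99]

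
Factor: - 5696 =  - 2^6*89^1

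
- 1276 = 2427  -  3703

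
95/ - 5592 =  - 95/5592=-  0.02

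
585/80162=585/80162 = 0.01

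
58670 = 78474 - 19804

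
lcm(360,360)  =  360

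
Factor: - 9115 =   -  5^1*1823^1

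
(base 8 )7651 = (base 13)1a95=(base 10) 4009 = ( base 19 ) B20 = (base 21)91J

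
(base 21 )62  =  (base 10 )128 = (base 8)200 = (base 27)4K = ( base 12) A8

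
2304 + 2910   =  5214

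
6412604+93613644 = 100026248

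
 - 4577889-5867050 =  - 10444939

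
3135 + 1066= 4201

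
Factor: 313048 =2^3*109^1*  359^1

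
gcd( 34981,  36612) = 1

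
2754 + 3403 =6157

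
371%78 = 59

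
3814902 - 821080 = 2993822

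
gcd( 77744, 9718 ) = 9718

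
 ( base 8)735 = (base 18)189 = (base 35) DM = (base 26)I9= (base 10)477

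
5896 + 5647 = 11543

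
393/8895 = 131/2965=0.04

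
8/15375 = 8/15375 = 0.00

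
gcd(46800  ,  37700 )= 1300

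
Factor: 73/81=3^(- 4)*73^1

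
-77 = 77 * (-1)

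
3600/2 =1800  =  1800.00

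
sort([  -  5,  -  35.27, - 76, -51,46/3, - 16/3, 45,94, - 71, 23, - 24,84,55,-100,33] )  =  [ - 100,  -  76,  -  71, - 51, - 35.27, - 24, - 16/3, -5, 46/3,23, 33 , 45, 55,84,94] 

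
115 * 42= 4830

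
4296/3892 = 1 + 101/973 = 1.10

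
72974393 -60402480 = 12571913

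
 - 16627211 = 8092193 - 24719404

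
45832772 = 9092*5041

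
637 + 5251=5888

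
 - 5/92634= - 1 + 92629/92634 = - 0.00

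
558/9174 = 93/1529= 0.06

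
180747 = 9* 20083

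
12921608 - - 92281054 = 105202662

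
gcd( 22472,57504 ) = 8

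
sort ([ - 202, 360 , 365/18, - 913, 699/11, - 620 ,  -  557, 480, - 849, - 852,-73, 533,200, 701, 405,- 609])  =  [ - 913 , - 852, - 849,- 620, - 609,  -  557, - 202 , - 73,365/18, 699/11  ,  200, 360, 405 , 480,533, 701]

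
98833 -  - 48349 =147182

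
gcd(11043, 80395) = 1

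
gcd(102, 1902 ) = 6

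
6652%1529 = 536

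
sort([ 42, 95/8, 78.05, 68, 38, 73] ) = [ 95/8, 38,42,68,73,78.05 ] 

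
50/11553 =50/11553=0.00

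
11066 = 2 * 5533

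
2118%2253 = 2118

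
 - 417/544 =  - 417/544 = - 0.77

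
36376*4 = 145504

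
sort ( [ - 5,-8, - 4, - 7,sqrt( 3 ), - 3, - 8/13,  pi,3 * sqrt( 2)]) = [ - 8,  -  7, - 5, - 4, - 3, -8/13 , sqrt( 3 ),pi, 3*sqrt (2 ) ] 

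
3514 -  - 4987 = 8501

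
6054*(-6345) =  - 38412630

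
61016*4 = 244064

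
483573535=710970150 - 227396615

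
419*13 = 5447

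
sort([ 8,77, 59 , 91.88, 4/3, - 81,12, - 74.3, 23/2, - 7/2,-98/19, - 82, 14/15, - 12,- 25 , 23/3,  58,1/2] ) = [ - 82, - 81,  -  74.3 ,  -  25, - 12, - 98/19, - 7/2, 1/2, 14/15,4/3,23/3, 8,  23/2,  12,  58,  59,  77,91.88 ]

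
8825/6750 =1+ 83/270 = 1.31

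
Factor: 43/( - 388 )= -2^( - 2 )*43^1*97^(-1 ) 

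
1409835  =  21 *67135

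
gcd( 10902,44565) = 3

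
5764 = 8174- 2410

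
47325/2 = 47325/2 = 23662.50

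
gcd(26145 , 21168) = 63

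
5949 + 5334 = 11283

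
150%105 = 45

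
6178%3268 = 2910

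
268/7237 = 268/7237=0.04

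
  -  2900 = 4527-7427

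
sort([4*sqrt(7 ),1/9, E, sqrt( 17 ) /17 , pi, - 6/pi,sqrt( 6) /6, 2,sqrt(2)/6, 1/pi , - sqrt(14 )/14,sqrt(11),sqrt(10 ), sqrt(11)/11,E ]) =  [-6/pi, - sqrt(14)/14,1/9, sqrt ( 2 ) /6, sqrt(17 ) /17,sqrt( 11)/11, 1/pi,sqrt(6) /6 , 2, E, E,pi,sqrt (10 ),sqrt( 11 ),  4*sqrt(7)] 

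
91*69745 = 6346795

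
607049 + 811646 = 1418695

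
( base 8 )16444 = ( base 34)6FE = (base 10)7460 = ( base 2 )1110100100100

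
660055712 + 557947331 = 1218003043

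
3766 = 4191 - 425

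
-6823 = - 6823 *1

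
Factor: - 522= - 2^1*3^2*29^1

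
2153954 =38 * 56683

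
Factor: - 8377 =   -  8377^1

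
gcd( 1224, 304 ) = 8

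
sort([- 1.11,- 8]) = [ - 8, - 1.11 ]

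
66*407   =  26862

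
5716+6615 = 12331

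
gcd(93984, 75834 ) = 66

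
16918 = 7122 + 9796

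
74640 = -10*( - 7464) 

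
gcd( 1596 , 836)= 76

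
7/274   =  7/274 = 0.03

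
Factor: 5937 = 3^1*1979^1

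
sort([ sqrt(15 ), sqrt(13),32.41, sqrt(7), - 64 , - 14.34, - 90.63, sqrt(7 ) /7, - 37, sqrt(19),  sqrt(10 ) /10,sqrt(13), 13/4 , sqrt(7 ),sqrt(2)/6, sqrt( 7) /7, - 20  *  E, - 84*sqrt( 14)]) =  [-84 * sqrt(14), - 90.63, - 64, - 20*E, - 37, - 14.34 , sqrt( 2)/6, sqrt ( 10 ) /10, sqrt(7 )/7, sqrt (7) /7, sqrt(7 ), sqrt(7), 13/4, sqrt( 13 ), sqrt(13 ), sqrt(15), sqrt( 19 ), 32.41 ] 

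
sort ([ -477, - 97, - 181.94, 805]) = [ -477 , - 181.94,-97,805]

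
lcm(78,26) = 78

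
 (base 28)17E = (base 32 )V2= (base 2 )1111100010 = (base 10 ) 994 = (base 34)t8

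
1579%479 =142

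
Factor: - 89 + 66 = -23 = - 23^1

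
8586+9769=18355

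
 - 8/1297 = - 8/1297 = - 0.01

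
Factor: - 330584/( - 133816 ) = 961/389 = 31^2*389^( - 1 )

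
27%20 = 7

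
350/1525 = 14/61 = 0.23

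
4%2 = 0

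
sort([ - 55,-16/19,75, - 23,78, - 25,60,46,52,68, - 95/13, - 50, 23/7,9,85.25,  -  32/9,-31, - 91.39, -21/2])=[-91.39, - 55, - 50, - 31,  -  25, - 23, - 21/2, -95/13, - 32/9, - 16/19,  23/7,9,46, 52,  60,68,75, 78,85.25]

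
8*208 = 1664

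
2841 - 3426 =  - 585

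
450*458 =206100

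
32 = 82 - 50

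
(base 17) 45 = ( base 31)2b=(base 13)58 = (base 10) 73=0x49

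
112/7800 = 14/975 = 0.01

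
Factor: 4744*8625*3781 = 154707177000=2^3 * 3^1*5^3*19^1 *23^1*199^1*593^1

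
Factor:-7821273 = - 3^1*947^1 * 2753^1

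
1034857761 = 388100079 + 646757682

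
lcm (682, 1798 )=19778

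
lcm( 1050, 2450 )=7350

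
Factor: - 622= - 2^1 * 311^1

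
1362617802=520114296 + 842503506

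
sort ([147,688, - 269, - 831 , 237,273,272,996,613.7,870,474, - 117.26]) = [-831, - 269,  -  117.26, 147,237, 272,273,  474, 613.7, 688,870,996 ]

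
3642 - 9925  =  - 6283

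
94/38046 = 47/19023 =0.00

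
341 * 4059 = 1384119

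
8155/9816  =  8155/9816 = 0.83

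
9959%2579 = 2222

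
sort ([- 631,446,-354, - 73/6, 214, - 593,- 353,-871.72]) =[ - 871.72, - 631,-593, - 354,-353 , - 73/6, 214, 446]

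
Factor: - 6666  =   - 2^1* 3^1*11^1*101^1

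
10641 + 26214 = 36855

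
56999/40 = 56999/40 =1424.97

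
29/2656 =29/2656 = 0.01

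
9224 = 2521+6703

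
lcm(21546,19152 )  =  172368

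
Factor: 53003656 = 2^3*137^2*353^1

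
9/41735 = 9/41735= 0.00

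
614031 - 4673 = 609358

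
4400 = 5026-626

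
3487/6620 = 3487/6620 = 0.53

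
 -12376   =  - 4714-7662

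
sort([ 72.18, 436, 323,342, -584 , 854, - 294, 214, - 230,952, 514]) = [-584, - 294,- 230,72.18, 214, 323, 342, 436 , 514, 854 , 952]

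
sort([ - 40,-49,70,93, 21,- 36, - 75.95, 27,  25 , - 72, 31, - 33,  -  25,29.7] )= [ - 75.95, - 72, - 49,- 40, - 36 ,-33, - 25,  21, 25, 27,29.7,  31,  70,93]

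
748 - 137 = 611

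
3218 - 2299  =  919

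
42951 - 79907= - 36956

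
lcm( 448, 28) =448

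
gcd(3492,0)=3492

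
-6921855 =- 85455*81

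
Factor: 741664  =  2^5*7^2*  11^1*43^1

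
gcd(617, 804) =1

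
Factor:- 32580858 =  - 2^1*3^1*19^1*107^1*2671^1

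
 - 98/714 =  - 1+44/51 = - 0.14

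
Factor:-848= - 2^4*53^1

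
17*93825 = 1595025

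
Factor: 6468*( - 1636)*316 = -2^6*3^1*7^2*11^1*79^1* 409^1 = - 3343800768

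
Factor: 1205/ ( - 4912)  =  -2^( - 4)*5^1*241^1*307^(-1)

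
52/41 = 1 + 11/41 = 1.27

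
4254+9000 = 13254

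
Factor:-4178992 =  - 2^4*107^1 * 2441^1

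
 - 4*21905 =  - 87620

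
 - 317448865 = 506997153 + - 824446018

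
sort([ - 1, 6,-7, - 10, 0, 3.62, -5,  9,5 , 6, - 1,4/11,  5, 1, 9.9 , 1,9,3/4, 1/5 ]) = [ - 10, - 7,  -  5,-1, - 1, 0,1/5,4/11,3/4,1, 1,3.62,  5 , 5,6,6,9,9,9.9]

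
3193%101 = 62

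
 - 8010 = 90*( - 89)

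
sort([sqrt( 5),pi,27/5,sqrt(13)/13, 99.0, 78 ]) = [ sqrt( 13 ) /13, sqrt( 5),pi,27/5, 78, 99.0 ]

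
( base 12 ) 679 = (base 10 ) 957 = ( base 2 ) 1110111101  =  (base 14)4C5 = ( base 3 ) 1022110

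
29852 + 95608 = 125460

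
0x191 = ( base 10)401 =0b110010001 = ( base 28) e9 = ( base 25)G1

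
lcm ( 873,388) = 3492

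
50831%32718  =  18113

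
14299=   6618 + 7681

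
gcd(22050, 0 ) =22050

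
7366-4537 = 2829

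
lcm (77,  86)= 6622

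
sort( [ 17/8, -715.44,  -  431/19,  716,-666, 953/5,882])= [- 715.44, - 666  , - 431/19,17/8,953/5,716,  882] 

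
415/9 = 46+1/9 = 46.11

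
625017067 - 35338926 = 589678141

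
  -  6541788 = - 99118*66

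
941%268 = 137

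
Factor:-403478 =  - 2^1 * 17^1*11867^1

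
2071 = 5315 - 3244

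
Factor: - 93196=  - 2^2*23^1 * 1013^1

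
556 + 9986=10542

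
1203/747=401/249=1.61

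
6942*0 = 0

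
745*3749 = 2793005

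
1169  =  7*167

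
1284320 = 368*3490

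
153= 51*3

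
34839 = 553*63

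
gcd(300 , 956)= 4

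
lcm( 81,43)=3483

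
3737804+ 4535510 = 8273314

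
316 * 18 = 5688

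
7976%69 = 41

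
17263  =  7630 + 9633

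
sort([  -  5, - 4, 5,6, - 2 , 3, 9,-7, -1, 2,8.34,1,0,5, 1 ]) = [ - 7, - 5 ,- 4 , - 2, - 1,0, 1, 1, 2,3,  5, 5,6,8.34, 9 ] 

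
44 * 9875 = 434500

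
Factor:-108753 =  - 3^1*36251^1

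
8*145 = 1160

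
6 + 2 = 8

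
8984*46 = 413264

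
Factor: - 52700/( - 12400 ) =2^( - 2)*17^1 = 17/4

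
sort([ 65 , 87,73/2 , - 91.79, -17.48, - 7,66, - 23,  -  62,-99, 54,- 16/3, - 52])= [-99, - 91.79, - 62, - 52,-23,  -  17.48,-7, - 16/3,73/2, 54  ,  65, 66 , 87 ]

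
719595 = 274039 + 445556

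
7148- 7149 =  - 1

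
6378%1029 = 204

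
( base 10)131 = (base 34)3T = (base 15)8B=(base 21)65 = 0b10000011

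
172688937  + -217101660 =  - 44412723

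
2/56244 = 1/28122= 0.00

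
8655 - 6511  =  2144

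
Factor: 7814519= 43^1*263^1*691^1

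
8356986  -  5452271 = 2904715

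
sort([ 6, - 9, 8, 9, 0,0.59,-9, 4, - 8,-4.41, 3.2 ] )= [ - 9, - 9, - 8,-4.41,0, 0.59,3.2,4, 6,8, 9]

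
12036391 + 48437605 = 60473996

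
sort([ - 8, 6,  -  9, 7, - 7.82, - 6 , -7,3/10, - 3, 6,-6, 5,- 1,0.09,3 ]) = [- 9,  -  8,-7.82,-7,-6 , - 6, - 3, - 1,0.09, 3/10,3, 5, 6, 6,7]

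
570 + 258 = 828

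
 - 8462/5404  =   - 4231/2702 = -  1.57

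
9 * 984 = 8856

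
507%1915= 507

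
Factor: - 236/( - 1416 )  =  2^( - 1)*3^( - 1 )  =  1/6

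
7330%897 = 154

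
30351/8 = 3793 + 7/8  =  3793.88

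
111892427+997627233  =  1109519660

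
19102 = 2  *9551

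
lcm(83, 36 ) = 2988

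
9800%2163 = 1148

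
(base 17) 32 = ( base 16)35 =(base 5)203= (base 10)53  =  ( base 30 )1n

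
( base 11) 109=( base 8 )202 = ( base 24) 5a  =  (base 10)130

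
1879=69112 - 67233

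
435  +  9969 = 10404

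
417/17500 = 417/17500  =  0.02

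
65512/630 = 32756/315= 103.99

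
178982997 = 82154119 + 96828878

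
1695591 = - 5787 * (-293) 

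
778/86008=389/43004 = 0.01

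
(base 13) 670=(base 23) 221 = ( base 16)451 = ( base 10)1105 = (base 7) 3136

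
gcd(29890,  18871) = 1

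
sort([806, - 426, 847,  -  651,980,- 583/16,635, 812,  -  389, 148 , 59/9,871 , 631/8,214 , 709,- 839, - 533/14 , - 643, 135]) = [  -  839,-651, - 643,  -  426,  -  389, - 533/14,- 583/16 , 59/9,631/8,135,148, 214,  635, 709,  806 , 812, 847, 871 , 980 ]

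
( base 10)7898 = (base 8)17332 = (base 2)1111011011010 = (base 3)101211112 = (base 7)32012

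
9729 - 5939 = 3790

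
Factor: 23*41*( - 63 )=-3^2*7^1*23^1*41^1 = - 59409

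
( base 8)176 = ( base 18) 70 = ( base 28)4e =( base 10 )126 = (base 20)66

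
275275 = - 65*( - 4235)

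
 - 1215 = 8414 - 9629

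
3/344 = 3/344 = 0.01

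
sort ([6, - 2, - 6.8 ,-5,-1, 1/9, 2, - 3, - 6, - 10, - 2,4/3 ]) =[ - 10 , - 6.8,  -  6, - 5, - 3,  -  2,- 2, - 1,1/9,4/3, 2,6] 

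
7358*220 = 1618760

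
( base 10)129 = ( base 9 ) 153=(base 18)73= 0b10000001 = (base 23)5e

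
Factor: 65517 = 3^1*21839^1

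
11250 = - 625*(  -  18 ) 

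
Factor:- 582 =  - 2^1*3^1*97^1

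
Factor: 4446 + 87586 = 92032 = 2^7*719^1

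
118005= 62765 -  - 55240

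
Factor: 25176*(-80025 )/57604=-2^1 * 3^2*5^2  *11^1*97^1*1049^1 * 14401^( - 1 ) = -503677350/14401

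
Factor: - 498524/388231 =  - 2^2 * 13^1*9587^1*388231^( - 1)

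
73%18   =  1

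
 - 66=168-234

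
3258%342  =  180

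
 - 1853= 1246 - 3099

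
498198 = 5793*86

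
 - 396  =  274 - 670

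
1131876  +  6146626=7278502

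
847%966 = 847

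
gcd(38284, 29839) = 563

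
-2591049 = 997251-3588300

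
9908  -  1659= 8249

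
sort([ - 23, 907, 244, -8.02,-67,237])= [ - 67, - 23, - 8.02, 237, 244, 907]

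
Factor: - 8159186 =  - 2^1*7^2*83257^1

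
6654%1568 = 382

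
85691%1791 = 1514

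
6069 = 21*289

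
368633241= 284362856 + 84270385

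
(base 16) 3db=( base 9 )1316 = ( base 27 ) 19f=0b1111011011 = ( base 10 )987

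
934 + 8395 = 9329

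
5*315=1575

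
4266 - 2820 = 1446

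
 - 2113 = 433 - 2546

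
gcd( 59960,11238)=2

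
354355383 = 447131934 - 92776551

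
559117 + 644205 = 1203322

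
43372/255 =43372/255=170.09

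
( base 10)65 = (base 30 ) 25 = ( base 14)49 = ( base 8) 101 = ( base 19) 38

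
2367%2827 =2367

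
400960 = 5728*70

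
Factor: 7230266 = 2^1 * 3615133^1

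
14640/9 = 4880/3 = 1626.67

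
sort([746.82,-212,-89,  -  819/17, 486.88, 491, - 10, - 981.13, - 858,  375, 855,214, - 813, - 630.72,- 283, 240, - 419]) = [ - 981.13, - 858,-813 , - 630.72, - 419, -283, - 212, - 89, - 819/17, - 10, 214,240 , 375,486.88 , 491,746.82,  855]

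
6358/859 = 7 + 345/859=7.40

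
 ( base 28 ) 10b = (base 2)1100011011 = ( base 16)31b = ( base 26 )14F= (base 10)795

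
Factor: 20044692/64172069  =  2^2*3^3*13^ ( - 1 ) * 631^ (-1)*7823^( - 1)*185599^1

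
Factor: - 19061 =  -7^2 *389^1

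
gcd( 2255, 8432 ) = 1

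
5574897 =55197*101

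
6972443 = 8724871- 1752428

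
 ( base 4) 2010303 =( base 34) 7BX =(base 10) 8499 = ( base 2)10000100110011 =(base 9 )12583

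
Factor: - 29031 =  - 3^1*9677^1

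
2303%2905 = 2303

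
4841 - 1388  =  3453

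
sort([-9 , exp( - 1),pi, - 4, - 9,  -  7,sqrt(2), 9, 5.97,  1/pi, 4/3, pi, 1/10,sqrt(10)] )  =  [ - 9, - 9,  -  7, - 4 , 1/10,1/pi,  exp( - 1), 4/3, sqrt( 2),pi,  pi,sqrt( 10 ),5.97,9]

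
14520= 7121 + 7399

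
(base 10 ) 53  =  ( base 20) 2D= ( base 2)110101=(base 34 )1j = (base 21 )2b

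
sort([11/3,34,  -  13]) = [ - 13,11/3,  34] 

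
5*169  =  845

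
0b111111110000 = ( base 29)4OK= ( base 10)4080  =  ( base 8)7760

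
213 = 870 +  - 657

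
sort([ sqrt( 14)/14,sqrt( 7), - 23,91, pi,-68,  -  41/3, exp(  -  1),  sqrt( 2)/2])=[ - 68,-23, - 41/3 , sqrt( 14 ) /14, exp( - 1 ), sqrt( 2 )/2,sqrt( 7) , pi, 91 ] 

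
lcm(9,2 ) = 18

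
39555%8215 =6695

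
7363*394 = 2901022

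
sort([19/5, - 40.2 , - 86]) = [ - 86, - 40.2, 19/5 ] 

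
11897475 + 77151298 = 89048773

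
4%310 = 4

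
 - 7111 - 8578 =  - 15689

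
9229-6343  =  2886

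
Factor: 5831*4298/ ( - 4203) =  - 2^1*3^( - 2 )*7^4*17^1* 307^1*467^( - 1) = - 25061638/4203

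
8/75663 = 8/75663 = 0.00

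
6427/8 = 6427/8 = 803.38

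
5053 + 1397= 6450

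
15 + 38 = 53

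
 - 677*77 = - 52129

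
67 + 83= 150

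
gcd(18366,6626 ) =2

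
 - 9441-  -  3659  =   - 5782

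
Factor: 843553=843553^1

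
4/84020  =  1/21005 = 0.00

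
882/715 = 1 + 167/715 = 1.23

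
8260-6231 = 2029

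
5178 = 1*5178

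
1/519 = 1/519 = 0.00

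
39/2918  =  39/2918 = 0.01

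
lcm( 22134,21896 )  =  2036328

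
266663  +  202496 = 469159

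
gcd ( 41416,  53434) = 2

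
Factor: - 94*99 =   -  2^1*3^2*11^1 * 47^1  =  - 9306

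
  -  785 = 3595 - 4380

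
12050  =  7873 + 4177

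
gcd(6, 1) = 1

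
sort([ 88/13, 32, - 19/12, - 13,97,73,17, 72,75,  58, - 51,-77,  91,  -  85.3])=[ -85.3, - 77, - 51 , - 13, - 19/12, 88/13,17,32,  58,72,  73 , 75,  91, 97]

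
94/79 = 1+15/79 = 1.19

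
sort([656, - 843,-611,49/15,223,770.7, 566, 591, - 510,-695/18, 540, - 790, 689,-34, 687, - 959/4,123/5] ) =[ - 843, - 790, - 611, - 510, -959/4, - 695/18, - 34 , 49/15,123/5, 223,540, 566,591,656,687,689,770.7]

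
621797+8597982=9219779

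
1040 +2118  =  3158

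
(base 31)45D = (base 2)111110101100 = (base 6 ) 30324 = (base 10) 4012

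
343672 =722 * 476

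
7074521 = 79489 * 89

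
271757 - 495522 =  - 223765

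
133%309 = 133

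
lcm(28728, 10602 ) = 890568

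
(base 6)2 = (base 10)2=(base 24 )2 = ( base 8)2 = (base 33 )2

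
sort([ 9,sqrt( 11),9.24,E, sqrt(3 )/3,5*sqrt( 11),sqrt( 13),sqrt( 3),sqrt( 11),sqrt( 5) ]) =[ sqrt(3)/3,sqrt(3 ), sqrt( 5 ),E , sqrt ( 11),sqrt ( 11) , sqrt ( 13),9,9.24,5*sqrt( 11)]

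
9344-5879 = 3465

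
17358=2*8679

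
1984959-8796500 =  - 6811541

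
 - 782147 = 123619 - 905766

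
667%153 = 55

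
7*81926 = 573482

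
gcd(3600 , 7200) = 3600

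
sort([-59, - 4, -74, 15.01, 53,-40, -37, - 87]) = [ - 87,-74, - 59,  -  40, - 37, -4,15.01, 53] 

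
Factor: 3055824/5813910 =169768/322995 = 2^3*3^( - 1)*5^( - 1 )*61^(-1 )*353^( - 1)*21221^1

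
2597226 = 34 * 76389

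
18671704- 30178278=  - 11506574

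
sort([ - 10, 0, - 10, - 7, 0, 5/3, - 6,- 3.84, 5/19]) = [ - 10,-10,- 7, -6, - 3.84 , 0, 0,  5/19,5/3] 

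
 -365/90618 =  - 365/90618 = - 0.00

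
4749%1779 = 1191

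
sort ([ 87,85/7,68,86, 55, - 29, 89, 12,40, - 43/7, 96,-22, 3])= [ - 29, - 22 , - 43/7,3,12,85/7,  40,55,68, 86,87, 89, 96] 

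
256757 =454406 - 197649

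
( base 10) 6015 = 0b1011101111111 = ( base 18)10a3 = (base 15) 1BB0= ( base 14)2299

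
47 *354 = 16638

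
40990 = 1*40990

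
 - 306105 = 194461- 500566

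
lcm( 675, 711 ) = 53325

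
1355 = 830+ 525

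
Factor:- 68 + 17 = - 3^1*17^1 = - 51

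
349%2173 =349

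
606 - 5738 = -5132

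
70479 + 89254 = 159733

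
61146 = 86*711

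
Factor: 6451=6451^1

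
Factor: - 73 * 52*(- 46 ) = 174616  =  2^3*13^1*23^1*73^1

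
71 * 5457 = 387447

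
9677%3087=416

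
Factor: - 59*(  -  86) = 5074  =  2^1 *43^1*59^1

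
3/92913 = 1/30971 = 0.00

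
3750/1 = 3750 = 3750.00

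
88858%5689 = 3523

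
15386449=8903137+6483312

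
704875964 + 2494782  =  707370746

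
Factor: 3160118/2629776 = 1580059/1314888  =  2^( - 3)*3^( - 1 )*13^1 *19^1 *6397^1*54787^( - 1)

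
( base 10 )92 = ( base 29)35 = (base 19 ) 4g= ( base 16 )5C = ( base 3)10102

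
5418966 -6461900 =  - 1042934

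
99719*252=25129188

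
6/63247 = 6/63247 = 0.00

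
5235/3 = 1745 = 1745.00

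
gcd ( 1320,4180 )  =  220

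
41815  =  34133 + 7682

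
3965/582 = 6+473/582 =6.81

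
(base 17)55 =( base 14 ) 66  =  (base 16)5A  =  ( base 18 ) 50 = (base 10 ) 90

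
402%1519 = 402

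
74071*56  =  4147976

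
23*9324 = 214452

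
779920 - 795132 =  - 15212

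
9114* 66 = 601524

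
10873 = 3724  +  7149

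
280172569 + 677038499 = 957211068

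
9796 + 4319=14115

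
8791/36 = 244 + 7/36 = 244.19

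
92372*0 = 0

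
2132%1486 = 646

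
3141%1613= 1528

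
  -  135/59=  - 3+42/59 = - 2.29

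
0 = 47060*0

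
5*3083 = 15415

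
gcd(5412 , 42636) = 132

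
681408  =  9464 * 72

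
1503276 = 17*88428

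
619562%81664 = 47914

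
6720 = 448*15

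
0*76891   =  0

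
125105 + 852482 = 977587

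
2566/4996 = 1283/2498 = 0.51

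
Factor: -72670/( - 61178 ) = 5^1*43^1*181^(  -  1)= 215/181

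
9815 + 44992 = 54807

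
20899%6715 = 754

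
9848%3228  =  164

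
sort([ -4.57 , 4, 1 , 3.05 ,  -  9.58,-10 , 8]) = [-10, - 9.58, - 4.57, 1, 3.05,  4, 8]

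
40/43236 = 10/10809  =  0.00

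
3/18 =1/6=0.17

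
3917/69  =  3917/69=56.77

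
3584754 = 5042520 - 1457766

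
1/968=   1/968 = 0.00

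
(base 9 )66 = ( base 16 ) 3C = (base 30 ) 20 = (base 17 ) 39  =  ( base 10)60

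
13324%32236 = 13324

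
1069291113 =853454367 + 215836746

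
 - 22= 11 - 33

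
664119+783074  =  1447193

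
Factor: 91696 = 2^4*11^1*521^1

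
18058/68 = 9029/34  =  265.56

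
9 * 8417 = 75753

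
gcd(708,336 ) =12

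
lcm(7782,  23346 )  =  23346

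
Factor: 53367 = 3^1*17789^1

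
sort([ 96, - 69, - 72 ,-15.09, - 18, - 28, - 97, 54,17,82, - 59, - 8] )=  [- 97,-72,  -  69, - 59, - 28, - 18, - 15.09 , - 8,17,54,82,96 ]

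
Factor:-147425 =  - 5^2  *5897^1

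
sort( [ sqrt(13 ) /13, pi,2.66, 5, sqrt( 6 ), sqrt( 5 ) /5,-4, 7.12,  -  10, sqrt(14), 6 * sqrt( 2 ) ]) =[ - 10, - 4, sqrt( 13 ) /13, sqrt( 5 ) /5, sqrt( 6 ),2.66,pi,sqrt( 14), 5,7.12,6 *sqrt(2) ] 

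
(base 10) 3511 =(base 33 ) 37d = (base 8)6667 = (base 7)13144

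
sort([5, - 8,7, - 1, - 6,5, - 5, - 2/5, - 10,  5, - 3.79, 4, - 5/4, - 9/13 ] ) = [ - 10 ,  -  8, - 6, - 5, - 3.79 , - 5/4, -1, - 9/13, - 2/5,4,5, 5,5, 7]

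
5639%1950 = 1739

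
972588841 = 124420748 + 848168093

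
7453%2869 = 1715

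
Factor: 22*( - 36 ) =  - 792 = - 2^3*3^2*11^1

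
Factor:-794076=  - 2^2*3^1 * 66173^1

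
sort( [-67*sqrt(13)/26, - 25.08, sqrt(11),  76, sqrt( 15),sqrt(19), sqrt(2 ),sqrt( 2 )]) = [ - 25.08, - 67 * sqrt( 13)/26 , sqrt(2 ), sqrt(2 ),  sqrt( 11 ),  sqrt( 15), sqrt(19), 76 ] 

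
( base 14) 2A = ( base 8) 46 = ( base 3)1102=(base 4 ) 212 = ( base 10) 38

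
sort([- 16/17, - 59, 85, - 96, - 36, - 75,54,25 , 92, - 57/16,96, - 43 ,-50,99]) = [ - 96, - 75,-59, - 50, - 43, - 36, -57/16, - 16/17,25,54, 85,92, 96, 99 ]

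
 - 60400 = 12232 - 72632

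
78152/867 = 90+122/867 = 90.14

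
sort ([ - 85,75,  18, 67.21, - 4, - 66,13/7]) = [ - 85, - 66,-4,  13/7, 18, 67.21, 75]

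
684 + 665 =1349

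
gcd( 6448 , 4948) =4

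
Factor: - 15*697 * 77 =-3^1 * 5^1*7^1 * 11^1*17^1  *41^1  =  - 805035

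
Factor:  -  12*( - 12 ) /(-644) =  - 2^2* 3^2*7^( - 1)* 23^( - 1) = - 36/161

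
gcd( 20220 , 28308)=4044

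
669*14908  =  9973452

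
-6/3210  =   -1/535=- 0.00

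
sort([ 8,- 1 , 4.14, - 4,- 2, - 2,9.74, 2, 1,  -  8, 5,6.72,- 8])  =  [ - 8,-8,  -  4, -2, - 2,-1, 1, 2,4.14, 5,  6.72,  8, 9.74]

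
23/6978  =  23/6978=0.00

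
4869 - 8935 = -4066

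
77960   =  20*3898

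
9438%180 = 78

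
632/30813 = 632/30813 = 0.02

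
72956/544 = 18239/136=134.11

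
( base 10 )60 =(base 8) 74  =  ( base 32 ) 1S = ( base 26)28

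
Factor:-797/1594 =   -  2^ (  -  1) = - 1/2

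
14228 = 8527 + 5701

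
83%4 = 3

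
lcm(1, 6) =6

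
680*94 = 63920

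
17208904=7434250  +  9774654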